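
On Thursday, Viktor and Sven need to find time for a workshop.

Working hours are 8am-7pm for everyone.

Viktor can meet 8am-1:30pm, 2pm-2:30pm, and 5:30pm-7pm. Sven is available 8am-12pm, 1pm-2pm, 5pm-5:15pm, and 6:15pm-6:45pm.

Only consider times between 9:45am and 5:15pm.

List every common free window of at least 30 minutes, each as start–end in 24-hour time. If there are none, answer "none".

09:45–12:00, 13:00–13:30

Viktor ∩ Sven: 08:00–12:00, 13:00–13:30, 18:15–18:45.
Restricted to 09:45–17:15: 09:45–12:00, 13:00–13:30.
Windows ≥ 30 min: 09:45–12:00, 13:00–13:30.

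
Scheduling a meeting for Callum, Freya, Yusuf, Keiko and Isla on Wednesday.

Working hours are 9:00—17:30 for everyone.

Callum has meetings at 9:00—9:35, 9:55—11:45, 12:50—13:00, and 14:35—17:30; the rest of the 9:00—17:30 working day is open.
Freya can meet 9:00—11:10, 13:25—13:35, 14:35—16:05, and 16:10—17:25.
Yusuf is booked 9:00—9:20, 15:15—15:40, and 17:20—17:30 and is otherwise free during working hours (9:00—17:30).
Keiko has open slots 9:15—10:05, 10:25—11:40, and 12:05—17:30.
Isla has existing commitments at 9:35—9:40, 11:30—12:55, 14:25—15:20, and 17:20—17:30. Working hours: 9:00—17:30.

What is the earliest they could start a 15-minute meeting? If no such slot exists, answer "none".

Callum free within 09:00–17:30: 09:35–09:55, 11:45–12:50, 13:00–14:35.
Yusuf free within 09:00–17:30: 09:20–15:15, 15:40–17:20.
Isla free within 09:00–17:30: 09:00–09:35, 09:40–11:30, 12:55–14:25, 15:20–17:20.
Callum ∩ Freya: 09:35–09:55, 13:25–13:35.
Callum ∩ Freya ∩ Yusuf: 09:35–09:55, 13:25–13:35.
Callum ∩ Freya ∩ Yusuf ∩ Keiko: 09:35–09:55, 13:25–13:35.
Callum ∩ Freya ∩ Yusuf ∩ Keiko ∩ Isla: 09:40–09:55, 13:25–13:35.
Windows ≥ 15 min: 09:40–09:55.
Earliest such window starts at 09:40.

09:40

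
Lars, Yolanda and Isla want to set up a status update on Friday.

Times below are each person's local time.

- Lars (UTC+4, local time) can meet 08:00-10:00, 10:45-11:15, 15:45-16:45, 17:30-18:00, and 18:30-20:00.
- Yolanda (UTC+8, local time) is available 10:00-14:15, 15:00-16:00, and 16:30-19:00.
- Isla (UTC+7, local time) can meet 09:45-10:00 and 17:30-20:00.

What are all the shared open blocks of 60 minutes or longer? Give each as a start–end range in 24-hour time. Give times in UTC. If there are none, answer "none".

none

Lars → UTC: 04:00–06:00, 06:45–07:15, 11:45–12:45, 13:30–14:00, 14:30–16:00.
Yolanda → UTC: 02:00–06:15, 07:00–08:00, 08:30–11:00.
Isla → UTC: 02:45–03:00, 10:30–13:00.
Lars ∩ Yolanda: 04:00–06:00, 07:00–07:15.
Lars ∩ Yolanda ∩ Isla: (none).
Windows ≥ 60 min: (none).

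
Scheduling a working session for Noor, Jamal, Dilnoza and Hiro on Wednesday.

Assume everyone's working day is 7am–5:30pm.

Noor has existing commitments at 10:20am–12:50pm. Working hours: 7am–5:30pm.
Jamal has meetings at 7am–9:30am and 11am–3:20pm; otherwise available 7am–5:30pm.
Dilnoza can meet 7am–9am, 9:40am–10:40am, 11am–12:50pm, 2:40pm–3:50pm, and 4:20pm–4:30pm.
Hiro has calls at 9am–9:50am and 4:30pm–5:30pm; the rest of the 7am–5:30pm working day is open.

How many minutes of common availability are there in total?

Noor free within 07:00–17:30: 07:00–10:20, 12:50–17:30.
Jamal free within 07:00–17:30: 09:30–11:00, 15:20–17:30.
Hiro free within 07:00–17:30: 07:00–09:00, 09:50–16:30.
Noor ∩ Jamal: 09:30–10:20, 15:20–17:30.
Noor ∩ Jamal ∩ Dilnoza: 09:40–10:20, 15:20–15:50, 16:20–16:30.
Noor ∩ Jamal ∩ Dilnoza ∩ Hiro: 09:50–10:20, 15:20–15:50, 16:20–16:30.
Total common minutes: 30 + 30 + 10 = 70.

70 minutes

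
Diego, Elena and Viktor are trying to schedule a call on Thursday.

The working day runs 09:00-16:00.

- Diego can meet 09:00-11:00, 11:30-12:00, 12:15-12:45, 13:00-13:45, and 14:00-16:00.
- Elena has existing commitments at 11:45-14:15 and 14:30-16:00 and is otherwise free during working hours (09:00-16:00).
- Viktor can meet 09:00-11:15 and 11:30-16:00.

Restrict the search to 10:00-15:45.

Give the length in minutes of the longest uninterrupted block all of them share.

Elena free within 09:00–16:00: 09:00–11:45, 14:15–14:30.
Diego ∩ Elena: 09:00–11:00, 11:30–11:45, 14:15–14:30.
Diego ∩ Elena ∩ Viktor: 09:00–11:00, 11:30–11:45, 14:15–14:30.
Restricted to 10:00–15:45: 10:00–11:00, 11:30–11:45, 14:15–14:30.
Common window lengths: 60, 15, 15 min; longest is 60.

60 minutes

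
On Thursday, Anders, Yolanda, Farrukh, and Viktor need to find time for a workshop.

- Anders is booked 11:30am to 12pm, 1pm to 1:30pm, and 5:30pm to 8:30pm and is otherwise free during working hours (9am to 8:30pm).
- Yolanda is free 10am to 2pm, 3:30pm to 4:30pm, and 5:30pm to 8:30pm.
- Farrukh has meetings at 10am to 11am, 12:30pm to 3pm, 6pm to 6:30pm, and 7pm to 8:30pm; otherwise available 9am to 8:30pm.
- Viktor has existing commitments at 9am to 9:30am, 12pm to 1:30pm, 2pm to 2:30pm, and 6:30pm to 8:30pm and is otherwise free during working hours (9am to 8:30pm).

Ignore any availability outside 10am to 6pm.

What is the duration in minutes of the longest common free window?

60 minutes

Anders free within 09:00–20:30: 09:00–11:30, 12:00–13:00, 13:30–17:30.
Farrukh free within 09:00–20:30: 09:00–10:00, 11:00–12:30, 15:00–18:00, 18:30–19:00.
Viktor free within 09:00–20:30: 09:30–12:00, 13:30–14:00, 14:30–18:30.
Anders ∩ Yolanda: 10:00–11:30, 12:00–13:00, 13:30–14:00, 15:30–16:30.
Anders ∩ Yolanda ∩ Farrukh: 11:00–11:30, 12:00–12:30, 15:30–16:30.
Anders ∩ Yolanda ∩ Farrukh ∩ Viktor: 11:00–11:30, 15:30–16:30.
Restricted to 10:00–18:00: 11:00–11:30, 15:30–16:30.
Common window lengths: 30, 60 min; longest is 60.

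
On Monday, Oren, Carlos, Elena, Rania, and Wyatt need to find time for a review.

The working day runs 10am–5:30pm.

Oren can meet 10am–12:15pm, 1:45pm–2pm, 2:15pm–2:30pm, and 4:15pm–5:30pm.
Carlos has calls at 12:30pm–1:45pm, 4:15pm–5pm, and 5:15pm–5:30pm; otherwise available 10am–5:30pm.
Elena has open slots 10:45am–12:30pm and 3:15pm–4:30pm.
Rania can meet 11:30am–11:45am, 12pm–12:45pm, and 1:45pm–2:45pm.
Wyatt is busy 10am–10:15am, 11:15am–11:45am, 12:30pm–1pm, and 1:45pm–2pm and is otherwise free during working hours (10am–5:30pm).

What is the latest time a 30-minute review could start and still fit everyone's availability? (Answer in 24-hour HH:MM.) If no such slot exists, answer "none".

none

Carlos free within 10:00–17:30: 10:00–12:30, 13:45–16:15, 17:00–17:15.
Wyatt free within 10:00–17:30: 10:15–11:15, 11:45–12:30, 13:00–13:45, 14:00–17:30.
Oren ∩ Carlos: 10:00–12:15, 13:45–14:00, 14:15–14:30, 17:00–17:15.
Oren ∩ Carlos ∩ Elena: 10:45–12:15.
Oren ∩ Carlos ∩ Elena ∩ Rania: 11:30–11:45, 12:00–12:15.
Oren ∩ Carlos ∩ Elena ∩ Rania ∩ Wyatt: 12:00–12:15.
Windows ≥ 30 min: (none).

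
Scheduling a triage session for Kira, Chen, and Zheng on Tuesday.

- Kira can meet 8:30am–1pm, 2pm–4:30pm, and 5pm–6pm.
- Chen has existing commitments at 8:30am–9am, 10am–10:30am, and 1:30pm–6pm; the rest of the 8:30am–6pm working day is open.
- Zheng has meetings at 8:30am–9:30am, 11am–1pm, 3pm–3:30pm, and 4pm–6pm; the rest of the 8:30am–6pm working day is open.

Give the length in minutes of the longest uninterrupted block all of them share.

Chen free within 08:30–18:00: 09:00–10:00, 10:30–13:30.
Zheng free within 08:30–18:00: 09:30–11:00, 13:00–15:00, 15:30–16:00.
Kira ∩ Chen: 09:00–10:00, 10:30–13:00.
Kira ∩ Chen ∩ Zheng: 09:30–10:00, 10:30–11:00.
Common window lengths: 30, 30 min; longest is 30.

30 minutes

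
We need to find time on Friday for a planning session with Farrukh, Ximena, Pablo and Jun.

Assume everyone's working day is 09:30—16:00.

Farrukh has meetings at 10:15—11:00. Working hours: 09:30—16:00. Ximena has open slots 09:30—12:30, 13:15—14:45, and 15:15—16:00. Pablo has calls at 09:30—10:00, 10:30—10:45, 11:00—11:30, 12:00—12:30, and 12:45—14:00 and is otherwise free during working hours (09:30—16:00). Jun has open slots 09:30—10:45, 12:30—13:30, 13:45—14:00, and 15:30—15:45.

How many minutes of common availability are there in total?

30 minutes

Farrukh free within 09:30–16:00: 09:30–10:15, 11:00–16:00.
Pablo free within 09:30–16:00: 10:00–10:30, 10:45–11:00, 11:30–12:00, 12:30–12:45, 14:00–16:00.
Farrukh ∩ Ximena: 09:30–10:15, 11:00–12:30, 13:15–14:45, 15:15–16:00.
Farrukh ∩ Ximena ∩ Pablo: 10:00–10:15, 11:30–12:00, 14:00–14:45, 15:15–16:00.
Farrukh ∩ Ximena ∩ Pablo ∩ Jun: 10:00–10:15, 15:30–15:45.
Total common minutes: 15 + 15 = 30.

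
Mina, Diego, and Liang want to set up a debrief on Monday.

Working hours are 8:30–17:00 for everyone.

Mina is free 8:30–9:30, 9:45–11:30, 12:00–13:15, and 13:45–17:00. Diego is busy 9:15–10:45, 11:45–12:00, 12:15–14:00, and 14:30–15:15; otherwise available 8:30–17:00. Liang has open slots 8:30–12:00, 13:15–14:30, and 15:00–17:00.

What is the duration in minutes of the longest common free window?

105 minutes

Diego free within 08:30–17:00: 08:30–09:15, 10:45–11:45, 12:00–12:15, 14:00–14:30, 15:15–17:00.
Mina ∩ Diego: 08:30–09:15, 10:45–11:30, 12:00–12:15, 14:00–14:30, 15:15–17:00.
Mina ∩ Diego ∩ Liang: 08:30–09:15, 10:45–11:30, 14:00–14:30, 15:15–17:00.
Common window lengths: 45, 45, 30, 105 min; longest is 105.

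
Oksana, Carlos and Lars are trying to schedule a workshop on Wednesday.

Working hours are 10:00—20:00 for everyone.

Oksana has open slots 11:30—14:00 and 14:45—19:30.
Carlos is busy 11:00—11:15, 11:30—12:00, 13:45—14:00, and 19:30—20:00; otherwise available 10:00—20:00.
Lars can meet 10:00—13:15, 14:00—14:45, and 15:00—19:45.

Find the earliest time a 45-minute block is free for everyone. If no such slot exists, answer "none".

12:00

Carlos free within 10:00–20:00: 10:00–11:00, 11:15–11:30, 12:00–13:45, 14:00–19:30.
Oksana ∩ Carlos: 12:00–13:45, 14:45–19:30.
Oksana ∩ Carlos ∩ Lars: 12:00–13:15, 15:00–19:30.
Windows ≥ 45 min: 12:00–13:15, 15:00–19:30.
Earliest such window starts at 12:00.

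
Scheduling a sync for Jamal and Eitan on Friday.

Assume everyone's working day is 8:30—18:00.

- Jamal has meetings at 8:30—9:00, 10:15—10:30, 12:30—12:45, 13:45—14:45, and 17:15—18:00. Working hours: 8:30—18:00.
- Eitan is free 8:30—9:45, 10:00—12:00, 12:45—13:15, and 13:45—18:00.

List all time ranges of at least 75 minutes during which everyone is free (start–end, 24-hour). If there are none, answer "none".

Jamal free within 08:30–18:00: 09:00–10:15, 10:30–12:30, 12:45–13:45, 14:45–17:15.
Jamal ∩ Eitan: 09:00–09:45, 10:00–10:15, 10:30–12:00, 12:45–13:15, 14:45–17:15.
Windows ≥ 75 min: 10:30–12:00, 14:45–17:15.

10:30–12:00, 14:45–17:15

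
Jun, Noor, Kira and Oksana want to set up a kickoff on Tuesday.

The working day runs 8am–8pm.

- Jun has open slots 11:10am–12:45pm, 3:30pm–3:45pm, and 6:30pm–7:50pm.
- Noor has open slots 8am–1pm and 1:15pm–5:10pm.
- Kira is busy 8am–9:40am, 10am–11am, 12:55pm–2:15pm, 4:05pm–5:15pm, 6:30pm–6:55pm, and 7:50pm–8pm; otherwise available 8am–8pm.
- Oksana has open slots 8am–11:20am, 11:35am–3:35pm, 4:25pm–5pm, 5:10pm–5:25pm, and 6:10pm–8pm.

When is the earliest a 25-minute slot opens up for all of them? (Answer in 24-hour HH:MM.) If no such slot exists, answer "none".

Kira free within 08:00–20:00: 09:40–10:00, 11:00–12:55, 14:15–16:05, 17:15–18:30, 18:55–19:50.
Jun ∩ Noor: 11:10–12:45, 15:30–15:45.
Jun ∩ Noor ∩ Kira: 11:10–12:45, 15:30–15:45.
Jun ∩ Noor ∩ Kira ∩ Oksana: 11:10–11:20, 11:35–12:45, 15:30–15:35.
Windows ≥ 25 min: 11:35–12:45.
Earliest such window starts at 11:35.

11:35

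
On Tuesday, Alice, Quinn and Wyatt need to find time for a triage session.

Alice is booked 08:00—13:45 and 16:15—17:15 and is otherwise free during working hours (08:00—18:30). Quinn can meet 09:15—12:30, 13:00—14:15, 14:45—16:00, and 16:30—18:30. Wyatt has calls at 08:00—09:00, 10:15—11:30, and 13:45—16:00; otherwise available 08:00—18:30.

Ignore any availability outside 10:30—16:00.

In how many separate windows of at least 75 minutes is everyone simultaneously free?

0

Alice free within 08:00–18:30: 13:45–16:15, 17:15–18:30.
Wyatt free within 08:00–18:30: 09:00–10:15, 11:30–13:45, 16:00–18:30.
Alice ∩ Quinn: 13:45–14:15, 14:45–16:00, 17:15–18:30.
Alice ∩ Quinn ∩ Wyatt: 17:15–18:30.
Restricted to 10:30–16:00: (none).
Windows ≥ 75 min: (none).
That's 0 windows.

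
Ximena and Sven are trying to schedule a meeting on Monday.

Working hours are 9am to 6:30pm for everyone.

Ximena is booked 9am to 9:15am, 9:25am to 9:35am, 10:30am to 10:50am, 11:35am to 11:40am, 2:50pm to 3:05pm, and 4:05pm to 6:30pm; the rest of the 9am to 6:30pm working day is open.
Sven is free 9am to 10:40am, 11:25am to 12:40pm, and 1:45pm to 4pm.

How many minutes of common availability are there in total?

Ximena free within 09:00–18:30: 09:15–09:25, 09:35–10:30, 10:50–11:35, 11:40–14:50, 15:05–16:05.
Ximena ∩ Sven: 09:15–09:25, 09:35–10:30, 11:25–11:35, 11:40–12:40, 13:45–14:50, 15:05–16:00.
Total common minutes: 10 + 55 + 10 + 60 + 65 + 55 = 255.

255 minutes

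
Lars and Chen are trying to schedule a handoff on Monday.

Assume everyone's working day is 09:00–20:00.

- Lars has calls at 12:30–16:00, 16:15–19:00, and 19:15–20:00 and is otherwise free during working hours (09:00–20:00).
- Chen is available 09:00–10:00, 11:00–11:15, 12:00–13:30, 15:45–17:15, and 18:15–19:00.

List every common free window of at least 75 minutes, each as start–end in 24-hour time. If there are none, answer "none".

none

Lars free within 09:00–20:00: 09:00–12:30, 16:00–16:15, 19:00–19:15.
Lars ∩ Chen: 09:00–10:00, 11:00–11:15, 12:00–12:30, 16:00–16:15.
Windows ≥ 75 min: (none).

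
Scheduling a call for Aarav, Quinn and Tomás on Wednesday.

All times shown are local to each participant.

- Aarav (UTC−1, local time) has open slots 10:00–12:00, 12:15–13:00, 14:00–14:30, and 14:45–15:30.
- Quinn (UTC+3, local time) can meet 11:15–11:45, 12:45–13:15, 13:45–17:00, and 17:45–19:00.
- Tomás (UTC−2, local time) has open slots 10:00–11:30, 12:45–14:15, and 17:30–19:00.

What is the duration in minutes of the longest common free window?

Aarav → UTC: 11:00–13:00, 13:15–14:00, 15:00–15:30, 15:45–16:30.
Quinn → UTC: 08:15–08:45, 09:45–10:15, 10:45–14:00, 14:45–16:00.
Tomás → UTC: 12:00–13:30, 14:45–16:15, 19:30–21:00.
Aarav ∩ Quinn: 11:00–13:00, 13:15–14:00, 15:00–15:30, 15:45–16:00.
Aarav ∩ Quinn ∩ Tomás: 12:00–13:00, 13:15–13:30, 15:00–15:30, 15:45–16:00.
Common window lengths: 60, 15, 30, 15 min; longest is 60.

60 minutes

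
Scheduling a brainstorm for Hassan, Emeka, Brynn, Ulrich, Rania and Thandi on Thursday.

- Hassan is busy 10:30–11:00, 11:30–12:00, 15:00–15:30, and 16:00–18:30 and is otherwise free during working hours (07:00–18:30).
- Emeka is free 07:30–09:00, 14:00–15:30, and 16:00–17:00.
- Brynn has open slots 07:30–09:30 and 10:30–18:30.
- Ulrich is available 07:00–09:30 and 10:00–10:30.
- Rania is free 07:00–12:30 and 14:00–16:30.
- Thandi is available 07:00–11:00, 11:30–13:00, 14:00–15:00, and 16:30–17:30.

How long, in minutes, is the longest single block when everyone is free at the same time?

90 minutes

Hassan free within 07:00–18:30: 07:00–10:30, 11:00–11:30, 12:00–15:00, 15:30–16:00.
Hassan ∩ Emeka: 07:30–09:00, 14:00–15:00.
Hassan ∩ Emeka ∩ Brynn: 07:30–09:00, 14:00–15:00.
Hassan ∩ Emeka ∩ Brynn ∩ Ulrich: 07:30–09:00.
Hassan ∩ Emeka ∩ Brynn ∩ Ulrich ∩ Rania: 07:30–09:00.
Hassan ∩ Emeka ∩ Brynn ∩ Ulrich ∩ Rania ∩ Thandi: 07:30–09:00.
Single common window of 90 minutes.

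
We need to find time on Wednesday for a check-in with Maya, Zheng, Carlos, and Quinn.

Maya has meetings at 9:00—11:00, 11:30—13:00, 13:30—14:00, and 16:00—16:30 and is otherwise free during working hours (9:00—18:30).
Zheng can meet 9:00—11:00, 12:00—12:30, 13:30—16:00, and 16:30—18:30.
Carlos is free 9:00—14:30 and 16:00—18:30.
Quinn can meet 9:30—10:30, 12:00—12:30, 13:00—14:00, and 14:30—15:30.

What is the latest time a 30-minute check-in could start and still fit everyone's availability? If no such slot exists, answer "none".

none

Maya free within 09:00–18:30: 11:00–11:30, 13:00–13:30, 14:00–16:00, 16:30–18:30.
Maya ∩ Zheng: 14:00–16:00, 16:30–18:30.
Maya ∩ Zheng ∩ Carlos: 14:00–14:30, 16:30–18:30.
Maya ∩ Zheng ∩ Carlos ∩ Quinn: (none).
Windows ≥ 30 min: (none).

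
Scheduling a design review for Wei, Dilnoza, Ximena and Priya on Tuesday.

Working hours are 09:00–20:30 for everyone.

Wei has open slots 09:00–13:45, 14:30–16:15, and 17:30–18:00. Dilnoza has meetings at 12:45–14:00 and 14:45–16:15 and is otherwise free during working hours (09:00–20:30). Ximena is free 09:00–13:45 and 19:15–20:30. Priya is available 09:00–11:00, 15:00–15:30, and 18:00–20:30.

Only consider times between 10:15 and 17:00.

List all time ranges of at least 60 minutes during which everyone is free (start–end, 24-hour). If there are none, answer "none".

none

Dilnoza free within 09:00–20:30: 09:00–12:45, 14:00–14:45, 16:15–20:30.
Wei ∩ Dilnoza: 09:00–12:45, 14:30–14:45, 17:30–18:00.
Wei ∩ Dilnoza ∩ Ximena: 09:00–12:45.
Wei ∩ Dilnoza ∩ Ximena ∩ Priya: 09:00–11:00.
Restricted to 10:15–17:00: 10:15–11:00.
Windows ≥ 60 min: (none).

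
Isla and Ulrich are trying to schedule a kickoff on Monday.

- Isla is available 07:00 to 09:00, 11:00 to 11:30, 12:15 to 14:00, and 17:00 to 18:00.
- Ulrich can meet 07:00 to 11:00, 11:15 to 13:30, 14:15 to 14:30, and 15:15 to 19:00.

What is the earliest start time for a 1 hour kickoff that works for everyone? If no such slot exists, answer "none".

07:00

Isla ∩ Ulrich: 07:00–09:00, 11:15–11:30, 12:15–13:30, 17:00–18:00.
Windows ≥ 60 min: 07:00–09:00, 12:15–13:30, 17:00–18:00.
Earliest such window starts at 07:00.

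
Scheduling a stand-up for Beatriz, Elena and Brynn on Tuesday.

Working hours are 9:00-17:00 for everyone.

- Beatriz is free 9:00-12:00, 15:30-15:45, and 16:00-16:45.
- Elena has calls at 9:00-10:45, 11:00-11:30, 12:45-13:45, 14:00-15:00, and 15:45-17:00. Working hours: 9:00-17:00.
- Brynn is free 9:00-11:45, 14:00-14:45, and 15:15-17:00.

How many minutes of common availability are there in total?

45 minutes

Elena free within 09:00–17:00: 10:45–11:00, 11:30–12:45, 13:45–14:00, 15:00–15:45.
Beatriz ∩ Elena: 10:45–11:00, 11:30–12:00, 15:30–15:45.
Beatriz ∩ Elena ∩ Brynn: 10:45–11:00, 11:30–11:45, 15:30–15:45.
Total common minutes: 15 + 15 + 15 = 45.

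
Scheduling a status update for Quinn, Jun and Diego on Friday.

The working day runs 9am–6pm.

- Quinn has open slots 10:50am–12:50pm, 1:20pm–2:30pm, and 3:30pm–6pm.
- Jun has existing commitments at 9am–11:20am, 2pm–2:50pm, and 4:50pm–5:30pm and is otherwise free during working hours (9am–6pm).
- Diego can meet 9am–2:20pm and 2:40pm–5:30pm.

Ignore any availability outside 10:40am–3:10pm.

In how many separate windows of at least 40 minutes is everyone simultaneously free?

2

Jun free within 09:00–18:00: 11:20–14:00, 14:50–16:50, 17:30–18:00.
Quinn ∩ Jun: 11:20–12:50, 13:20–14:00, 15:30–16:50, 17:30–18:00.
Quinn ∩ Jun ∩ Diego: 11:20–12:50, 13:20–14:00, 15:30–16:50.
Restricted to 10:40–15:10: 11:20–12:50, 13:20–14:00.
Windows ≥ 40 min: 11:20–12:50, 13:20–14:00.
That's 2 windows.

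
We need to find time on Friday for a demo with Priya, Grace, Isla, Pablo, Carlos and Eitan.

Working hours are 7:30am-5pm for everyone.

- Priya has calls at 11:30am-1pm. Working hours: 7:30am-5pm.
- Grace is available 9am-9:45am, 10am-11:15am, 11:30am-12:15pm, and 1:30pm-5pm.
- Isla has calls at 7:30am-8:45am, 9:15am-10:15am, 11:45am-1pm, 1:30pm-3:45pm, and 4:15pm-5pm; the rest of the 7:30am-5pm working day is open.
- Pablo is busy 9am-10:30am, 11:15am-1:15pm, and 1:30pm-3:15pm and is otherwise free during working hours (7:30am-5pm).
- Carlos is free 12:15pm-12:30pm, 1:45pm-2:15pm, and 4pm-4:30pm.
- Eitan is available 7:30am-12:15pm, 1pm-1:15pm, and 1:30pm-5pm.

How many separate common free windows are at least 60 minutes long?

0

Priya free within 07:30–17:00: 07:30–11:30, 13:00–17:00.
Isla free within 07:30–17:00: 08:45–09:15, 10:15–11:45, 13:00–13:30, 15:45–16:15.
Pablo free within 07:30–17:00: 07:30–09:00, 10:30–11:15, 13:15–13:30, 15:15–17:00.
Priya ∩ Grace: 09:00–09:45, 10:00–11:15, 13:30–17:00.
Priya ∩ Grace ∩ Isla: 09:00–09:15, 10:15–11:15, 15:45–16:15.
Priya ∩ Grace ∩ Isla ∩ Pablo: 10:30–11:15, 15:45–16:15.
Priya ∩ Grace ∩ Isla ∩ Pablo ∩ Carlos: 16:00–16:15.
Priya ∩ Grace ∩ Isla ∩ Pablo ∩ Carlos ∩ Eitan: 16:00–16:15.
Windows ≥ 60 min: (none).
That's 0 windows.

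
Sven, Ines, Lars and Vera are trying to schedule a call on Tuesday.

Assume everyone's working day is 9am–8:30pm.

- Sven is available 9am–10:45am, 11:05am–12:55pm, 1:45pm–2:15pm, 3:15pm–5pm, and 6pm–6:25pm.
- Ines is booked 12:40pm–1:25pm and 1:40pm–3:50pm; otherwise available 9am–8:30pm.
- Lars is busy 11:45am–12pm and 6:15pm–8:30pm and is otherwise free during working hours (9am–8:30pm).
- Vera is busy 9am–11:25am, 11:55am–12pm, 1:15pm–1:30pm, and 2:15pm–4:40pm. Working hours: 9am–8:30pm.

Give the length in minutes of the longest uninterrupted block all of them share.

40 minutes

Ines free within 09:00–20:30: 09:00–12:40, 13:25–13:40, 15:50–20:30.
Lars free within 09:00–20:30: 09:00–11:45, 12:00–18:15.
Vera free within 09:00–20:30: 11:25–11:55, 12:00–13:15, 13:30–14:15, 16:40–20:30.
Sven ∩ Ines: 09:00–10:45, 11:05–12:40, 15:50–17:00, 18:00–18:25.
Sven ∩ Ines ∩ Lars: 09:00–10:45, 11:05–11:45, 12:00–12:40, 15:50–17:00, 18:00–18:15.
Sven ∩ Ines ∩ Lars ∩ Vera: 11:25–11:45, 12:00–12:40, 16:40–17:00, 18:00–18:15.
Common window lengths: 20, 40, 20, 15 min; longest is 40.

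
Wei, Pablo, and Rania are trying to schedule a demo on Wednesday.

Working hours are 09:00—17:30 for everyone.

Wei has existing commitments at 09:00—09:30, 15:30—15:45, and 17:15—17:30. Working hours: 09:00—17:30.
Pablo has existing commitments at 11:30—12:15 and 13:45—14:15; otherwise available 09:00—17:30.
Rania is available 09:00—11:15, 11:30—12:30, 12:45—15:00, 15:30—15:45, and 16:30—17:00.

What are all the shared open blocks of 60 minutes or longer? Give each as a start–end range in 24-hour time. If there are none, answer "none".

09:30–11:15, 12:45–13:45

Wei free within 09:00–17:30: 09:30–15:30, 15:45–17:15.
Pablo free within 09:00–17:30: 09:00–11:30, 12:15–13:45, 14:15–17:30.
Wei ∩ Pablo: 09:30–11:30, 12:15–13:45, 14:15–15:30, 15:45–17:15.
Wei ∩ Pablo ∩ Rania: 09:30–11:15, 12:15–12:30, 12:45–13:45, 14:15–15:00, 16:30–17:00.
Windows ≥ 60 min: 09:30–11:15, 12:45–13:45.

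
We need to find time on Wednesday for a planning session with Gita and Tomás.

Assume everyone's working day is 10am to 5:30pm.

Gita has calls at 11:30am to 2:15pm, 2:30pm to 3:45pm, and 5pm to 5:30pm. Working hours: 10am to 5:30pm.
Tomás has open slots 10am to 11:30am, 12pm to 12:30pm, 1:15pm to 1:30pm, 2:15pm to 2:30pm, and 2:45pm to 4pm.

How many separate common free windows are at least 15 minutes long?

3

Gita free within 10:00–17:30: 10:00–11:30, 14:15–14:30, 15:45–17:00.
Gita ∩ Tomás: 10:00–11:30, 14:15–14:30, 15:45–16:00.
Windows ≥ 15 min: 10:00–11:30, 14:15–14:30, 15:45–16:00.
That's 3 windows.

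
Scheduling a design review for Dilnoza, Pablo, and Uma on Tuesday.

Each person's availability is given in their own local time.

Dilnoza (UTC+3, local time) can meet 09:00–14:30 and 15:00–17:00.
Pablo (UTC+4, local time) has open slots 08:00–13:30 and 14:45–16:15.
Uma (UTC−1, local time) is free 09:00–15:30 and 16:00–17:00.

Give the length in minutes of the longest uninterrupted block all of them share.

Dilnoza → UTC: 06:00–11:30, 12:00–14:00.
Pablo → UTC: 04:00–09:30, 10:45–12:15.
Uma → UTC: 10:00–16:30, 17:00–18:00.
Dilnoza ∩ Pablo: 06:00–09:30, 10:45–11:30, 12:00–12:15.
Dilnoza ∩ Pablo ∩ Uma: 10:45–11:30, 12:00–12:15.
Common window lengths: 45, 15 min; longest is 45.

45 minutes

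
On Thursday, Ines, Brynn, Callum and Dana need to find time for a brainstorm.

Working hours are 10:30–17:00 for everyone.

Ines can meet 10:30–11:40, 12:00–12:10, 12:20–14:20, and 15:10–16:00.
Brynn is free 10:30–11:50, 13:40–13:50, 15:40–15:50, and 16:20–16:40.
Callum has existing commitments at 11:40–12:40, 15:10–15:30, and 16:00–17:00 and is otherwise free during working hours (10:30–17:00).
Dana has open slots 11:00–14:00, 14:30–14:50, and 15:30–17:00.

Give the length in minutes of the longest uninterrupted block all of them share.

Callum free within 10:30–17:00: 10:30–11:40, 12:40–15:10, 15:30–16:00.
Ines ∩ Brynn: 10:30–11:40, 13:40–13:50, 15:40–15:50.
Ines ∩ Brynn ∩ Callum: 10:30–11:40, 13:40–13:50, 15:40–15:50.
Ines ∩ Brynn ∩ Callum ∩ Dana: 11:00–11:40, 13:40–13:50, 15:40–15:50.
Common window lengths: 40, 10, 10 min; longest is 40.

40 minutes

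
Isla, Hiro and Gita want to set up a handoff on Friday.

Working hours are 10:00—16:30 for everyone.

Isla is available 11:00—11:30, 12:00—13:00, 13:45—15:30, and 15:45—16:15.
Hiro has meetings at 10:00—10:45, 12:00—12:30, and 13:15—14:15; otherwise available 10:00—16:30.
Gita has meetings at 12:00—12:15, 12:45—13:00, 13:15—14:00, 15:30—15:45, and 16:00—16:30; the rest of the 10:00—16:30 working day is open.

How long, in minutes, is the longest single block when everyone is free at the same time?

Hiro free within 10:00–16:30: 10:45–12:00, 12:30–13:15, 14:15–16:30.
Gita free within 10:00–16:30: 10:00–12:00, 12:15–12:45, 13:00–13:15, 14:00–15:30, 15:45–16:00.
Isla ∩ Hiro: 11:00–11:30, 12:30–13:00, 14:15–15:30, 15:45–16:15.
Isla ∩ Hiro ∩ Gita: 11:00–11:30, 12:30–12:45, 14:15–15:30, 15:45–16:00.
Common window lengths: 30, 15, 75, 15 min; longest is 75.

75 minutes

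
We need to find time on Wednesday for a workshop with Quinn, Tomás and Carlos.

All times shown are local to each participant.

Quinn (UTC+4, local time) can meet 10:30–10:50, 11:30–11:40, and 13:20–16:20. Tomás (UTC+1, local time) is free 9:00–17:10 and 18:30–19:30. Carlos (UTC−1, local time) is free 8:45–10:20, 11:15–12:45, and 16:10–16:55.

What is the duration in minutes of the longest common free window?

Quinn → UTC: 06:30–06:50, 07:30–07:40, 09:20–12:20.
Tomás → UTC: 08:00–16:10, 17:30–18:30.
Carlos → UTC: 09:45–11:20, 12:15–13:45, 17:10–17:55.
Quinn ∩ Tomás: 09:20–12:20.
Quinn ∩ Tomás ∩ Carlos: 09:45–11:20, 12:15–12:20.
Common window lengths: 95, 5 min; longest is 95.

95 minutes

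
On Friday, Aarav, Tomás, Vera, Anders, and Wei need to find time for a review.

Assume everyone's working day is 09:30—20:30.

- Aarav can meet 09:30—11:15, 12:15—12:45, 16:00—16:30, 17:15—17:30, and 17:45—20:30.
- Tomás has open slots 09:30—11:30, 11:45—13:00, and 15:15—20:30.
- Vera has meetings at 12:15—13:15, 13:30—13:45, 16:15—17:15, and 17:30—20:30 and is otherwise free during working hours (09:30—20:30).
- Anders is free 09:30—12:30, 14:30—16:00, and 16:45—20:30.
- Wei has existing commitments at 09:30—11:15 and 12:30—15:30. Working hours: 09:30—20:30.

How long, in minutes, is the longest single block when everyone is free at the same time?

Vera free within 09:30–20:30: 09:30–12:15, 13:15–13:30, 13:45–16:15, 17:15–17:30.
Wei free within 09:30–20:30: 11:15–12:30, 15:30–20:30.
Aarav ∩ Tomás: 09:30–11:15, 12:15–12:45, 16:00–16:30, 17:15–17:30, 17:45–20:30.
Aarav ∩ Tomás ∩ Vera: 09:30–11:15, 16:00–16:15, 17:15–17:30.
Aarav ∩ Tomás ∩ Vera ∩ Anders: 09:30–11:15, 17:15–17:30.
Aarav ∩ Tomás ∩ Vera ∩ Anders ∩ Wei: 17:15–17:30.
Single common window of 15 minutes.

15 minutes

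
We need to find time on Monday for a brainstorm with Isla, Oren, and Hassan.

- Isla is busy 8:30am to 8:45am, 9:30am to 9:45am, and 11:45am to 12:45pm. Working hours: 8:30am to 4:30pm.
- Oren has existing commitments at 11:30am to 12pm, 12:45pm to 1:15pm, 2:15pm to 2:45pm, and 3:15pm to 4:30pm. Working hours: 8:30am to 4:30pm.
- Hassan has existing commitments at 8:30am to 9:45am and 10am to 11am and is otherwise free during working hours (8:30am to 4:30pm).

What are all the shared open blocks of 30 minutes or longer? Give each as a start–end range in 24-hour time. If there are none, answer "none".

Isla free within 08:30–16:30: 08:45–09:30, 09:45–11:45, 12:45–16:30.
Oren free within 08:30–16:30: 08:30–11:30, 12:00–12:45, 13:15–14:15, 14:45–15:15.
Hassan free within 08:30–16:30: 09:45–10:00, 11:00–16:30.
Isla ∩ Oren: 08:45–09:30, 09:45–11:30, 13:15–14:15, 14:45–15:15.
Isla ∩ Oren ∩ Hassan: 09:45–10:00, 11:00–11:30, 13:15–14:15, 14:45–15:15.
Windows ≥ 30 min: 11:00–11:30, 13:15–14:15, 14:45–15:15.

11:00–11:30, 13:15–14:15, 14:45–15:15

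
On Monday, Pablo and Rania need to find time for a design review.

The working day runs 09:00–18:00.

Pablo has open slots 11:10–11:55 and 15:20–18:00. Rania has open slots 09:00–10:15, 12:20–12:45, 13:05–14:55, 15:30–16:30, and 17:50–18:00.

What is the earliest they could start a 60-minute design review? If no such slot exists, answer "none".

Pablo ∩ Rania: 15:30–16:30, 17:50–18:00.
Windows ≥ 60 min: 15:30–16:30.
Earliest such window starts at 15:30.

15:30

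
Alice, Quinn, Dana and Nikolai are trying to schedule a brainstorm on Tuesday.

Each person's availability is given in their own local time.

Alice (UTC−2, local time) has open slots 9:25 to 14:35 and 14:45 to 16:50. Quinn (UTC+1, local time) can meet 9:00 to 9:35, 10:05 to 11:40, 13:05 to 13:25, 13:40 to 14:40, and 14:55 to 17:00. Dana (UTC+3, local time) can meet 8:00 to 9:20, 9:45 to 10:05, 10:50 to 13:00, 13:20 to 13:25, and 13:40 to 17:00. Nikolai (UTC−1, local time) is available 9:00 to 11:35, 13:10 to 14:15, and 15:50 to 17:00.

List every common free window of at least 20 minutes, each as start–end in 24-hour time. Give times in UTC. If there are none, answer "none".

Alice → UTC: 11:25–16:35, 16:45–18:50.
Quinn → UTC: 08:00–08:35, 09:05–10:40, 12:05–12:25, 12:40–13:40, 13:55–16:00.
Dana → UTC: 05:00–06:20, 06:45–07:05, 07:50–10:00, 10:20–10:25, 10:40–14:00.
Nikolai → UTC: 10:00–12:35, 14:10–15:15, 16:50–18:00.
Alice ∩ Quinn: 12:05–12:25, 12:40–13:40, 13:55–16:00.
Alice ∩ Quinn ∩ Dana: 12:05–12:25, 12:40–13:40, 13:55–14:00.
Alice ∩ Quinn ∩ Dana ∩ Nikolai: 12:05–12:25.
Windows ≥ 20 min: 12:05–12:25.

12:05–12:25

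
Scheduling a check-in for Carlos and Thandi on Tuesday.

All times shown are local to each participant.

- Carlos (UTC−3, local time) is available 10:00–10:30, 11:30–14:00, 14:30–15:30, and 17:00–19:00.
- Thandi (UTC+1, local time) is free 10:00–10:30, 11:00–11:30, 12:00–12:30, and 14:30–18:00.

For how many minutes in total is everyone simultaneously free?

150 minutes

Carlos → UTC: 13:00–13:30, 14:30–17:00, 17:30–18:30, 20:00–22:00.
Thandi → UTC: 09:00–09:30, 10:00–10:30, 11:00–11:30, 13:30–17:00.
Carlos ∩ Thandi: 14:30–17:00.
Total common minutes: 150.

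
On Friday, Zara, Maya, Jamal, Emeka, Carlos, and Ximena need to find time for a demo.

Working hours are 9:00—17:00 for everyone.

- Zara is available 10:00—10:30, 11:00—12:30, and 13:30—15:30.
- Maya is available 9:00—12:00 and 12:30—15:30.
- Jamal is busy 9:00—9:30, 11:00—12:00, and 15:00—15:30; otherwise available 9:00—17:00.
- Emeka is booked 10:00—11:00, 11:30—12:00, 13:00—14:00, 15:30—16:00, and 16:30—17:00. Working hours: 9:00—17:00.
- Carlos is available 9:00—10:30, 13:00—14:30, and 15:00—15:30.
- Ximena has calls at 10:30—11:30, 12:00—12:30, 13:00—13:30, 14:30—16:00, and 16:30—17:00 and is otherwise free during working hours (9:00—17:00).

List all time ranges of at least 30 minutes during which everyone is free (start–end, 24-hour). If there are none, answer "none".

14:00–14:30

Jamal free within 09:00–17:00: 09:30–11:00, 12:00–15:00, 15:30–17:00.
Emeka free within 09:00–17:00: 09:00–10:00, 11:00–11:30, 12:00–13:00, 14:00–15:30, 16:00–16:30.
Ximena free within 09:00–17:00: 09:00–10:30, 11:30–12:00, 12:30–13:00, 13:30–14:30, 16:00–16:30.
Zara ∩ Maya: 10:00–10:30, 11:00–12:00, 13:30–15:30.
Zara ∩ Maya ∩ Jamal: 10:00–10:30, 13:30–15:00.
Zara ∩ Maya ∩ Jamal ∩ Emeka: 14:00–15:00.
Zara ∩ Maya ∩ Jamal ∩ Emeka ∩ Carlos: 14:00–14:30.
Zara ∩ Maya ∩ Jamal ∩ Emeka ∩ Carlos ∩ Ximena: 14:00–14:30.
Windows ≥ 30 min: 14:00–14:30.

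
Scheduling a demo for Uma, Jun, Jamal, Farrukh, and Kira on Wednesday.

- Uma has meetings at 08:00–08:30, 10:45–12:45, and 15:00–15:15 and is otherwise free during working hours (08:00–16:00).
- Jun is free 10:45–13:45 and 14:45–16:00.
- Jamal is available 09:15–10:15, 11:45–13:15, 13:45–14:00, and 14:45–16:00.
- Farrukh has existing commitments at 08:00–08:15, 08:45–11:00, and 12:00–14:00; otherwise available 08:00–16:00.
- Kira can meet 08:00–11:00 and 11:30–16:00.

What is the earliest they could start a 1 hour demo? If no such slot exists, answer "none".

Uma free within 08:00–16:00: 08:30–10:45, 12:45–15:00, 15:15–16:00.
Farrukh free within 08:00–16:00: 08:15–08:45, 11:00–12:00, 14:00–16:00.
Uma ∩ Jun: 12:45–13:45, 14:45–15:00, 15:15–16:00.
Uma ∩ Jun ∩ Jamal: 12:45–13:15, 14:45–15:00, 15:15–16:00.
Uma ∩ Jun ∩ Jamal ∩ Farrukh: 14:45–15:00, 15:15–16:00.
Uma ∩ Jun ∩ Jamal ∩ Farrukh ∩ Kira: 14:45–15:00, 15:15–16:00.
Windows ≥ 60 min: (none).

none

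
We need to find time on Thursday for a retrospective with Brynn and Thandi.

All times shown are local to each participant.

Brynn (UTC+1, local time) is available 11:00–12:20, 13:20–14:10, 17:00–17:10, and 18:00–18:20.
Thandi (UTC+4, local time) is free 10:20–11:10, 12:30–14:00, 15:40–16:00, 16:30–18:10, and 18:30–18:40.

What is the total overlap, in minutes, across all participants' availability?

40 minutes

Brynn → UTC: 10:00–11:20, 12:20–13:10, 16:00–16:10, 17:00–17:20.
Thandi → UTC: 06:20–07:10, 08:30–10:00, 11:40–12:00, 12:30–14:10, 14:30–14:40.
Brynn ∩ Thandi: 12:30–13:10.
Total common minutes: 40.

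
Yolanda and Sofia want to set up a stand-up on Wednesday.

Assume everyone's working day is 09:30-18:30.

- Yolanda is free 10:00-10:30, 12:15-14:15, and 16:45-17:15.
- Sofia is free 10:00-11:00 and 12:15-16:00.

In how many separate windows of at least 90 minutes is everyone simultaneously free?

1

Yolanda ∩ Sofia: 10:00–10:30, 12:15–14:15.
Windows ≥ 90 min: 12:15–14:15.
That's 1 window.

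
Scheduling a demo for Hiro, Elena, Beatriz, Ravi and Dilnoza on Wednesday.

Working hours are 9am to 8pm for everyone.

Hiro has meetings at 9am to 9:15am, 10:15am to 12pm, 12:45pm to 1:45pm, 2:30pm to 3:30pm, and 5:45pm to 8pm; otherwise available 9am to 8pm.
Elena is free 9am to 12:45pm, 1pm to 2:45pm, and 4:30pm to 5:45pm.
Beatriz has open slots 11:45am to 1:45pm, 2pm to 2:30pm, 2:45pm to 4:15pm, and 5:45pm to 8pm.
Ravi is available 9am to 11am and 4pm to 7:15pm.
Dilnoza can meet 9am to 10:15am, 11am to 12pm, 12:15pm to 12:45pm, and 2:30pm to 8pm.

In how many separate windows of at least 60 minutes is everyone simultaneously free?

0

Hiro free within 09:00–20:00: 09:15–10:15, 12:00–12:45, 13:45–14:30, 15:30–17:45.
Hiro ∩ Elena: 09:15–10:15, 12:00–12:45, 13:45–14:30, 16:30–17:45.
Hiro ∩ Elena ∩ Beatriz: 12:00–12:45, 14:00–14:30.
Hiro ∩ Elena ∩ Beatriz ∩ Ravi: (none).
Hiro ∩ Elena ∩ Beatriz ∩ Ravi ∩ Dilnoza: (none).
Windows ≥ 60 min: (none).
That's 0 windows.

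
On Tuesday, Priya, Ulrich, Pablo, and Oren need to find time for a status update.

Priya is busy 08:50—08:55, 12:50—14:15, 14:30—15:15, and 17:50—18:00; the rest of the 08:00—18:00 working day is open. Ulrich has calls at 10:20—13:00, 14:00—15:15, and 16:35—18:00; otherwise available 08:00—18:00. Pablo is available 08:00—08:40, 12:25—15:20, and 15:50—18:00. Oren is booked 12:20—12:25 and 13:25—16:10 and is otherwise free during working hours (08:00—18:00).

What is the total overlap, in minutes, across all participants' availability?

65 minutes

Priya free within 08:00–18:00: 08:00–08:50, 08:55–12:50, 14:15–14:30, 15:15–17:50.
Ulrich free within 08:00–18:00: 08:00–10:20, 13:00–14:00, 15:15–16:35.
Oren free within 08:00–18:00: 08:00–12:20, 12:25–13:25, 16:10–18:00.
Priya ∩ Ulrich: 08:00–08:50, 08:55–10:20, 15:15–16:35.
Priya ∩ Ulrich ∩ Pablo: 08:00–08:40, 15:15–15:20, 15:50–16:35.
Priya ∩ Ulrich ∩ Pablo ∩ Oren: 08:00–08:40, 16:10–16:35.
Total common minutes: 40 + 25 = 65.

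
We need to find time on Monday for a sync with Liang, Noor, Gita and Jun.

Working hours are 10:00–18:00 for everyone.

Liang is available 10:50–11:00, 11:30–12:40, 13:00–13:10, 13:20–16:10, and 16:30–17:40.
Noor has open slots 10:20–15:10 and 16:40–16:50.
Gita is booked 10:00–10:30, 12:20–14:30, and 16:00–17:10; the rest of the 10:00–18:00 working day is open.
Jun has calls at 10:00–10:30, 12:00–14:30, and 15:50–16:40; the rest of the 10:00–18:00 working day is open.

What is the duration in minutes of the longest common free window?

40 minutes

Gita free within 10:00–18:00: 10:30–12:20, 14:30–16:00, 17:10–18:00.
Jun free within 10:00–18:00: 10:30–12:00, 14:30–15:50, 16:40–18:00.
Liang ∩ Noor: 10:50–11:00, 11:30–12:40, 13:00–13:10, 13:20–15:10, 16:40–16:50.
Liang ∩ Noor ∩ Gita: 10:50–11:00, 11:30–12:20, 14:30–15:10.
Liang ∩ Noor ∩ Gita ∩ Jun: 10:50–11:00, 11:30–12:00, 14:30–15:10.
Common window lengths: 10, 30, 40 min; longest is 40.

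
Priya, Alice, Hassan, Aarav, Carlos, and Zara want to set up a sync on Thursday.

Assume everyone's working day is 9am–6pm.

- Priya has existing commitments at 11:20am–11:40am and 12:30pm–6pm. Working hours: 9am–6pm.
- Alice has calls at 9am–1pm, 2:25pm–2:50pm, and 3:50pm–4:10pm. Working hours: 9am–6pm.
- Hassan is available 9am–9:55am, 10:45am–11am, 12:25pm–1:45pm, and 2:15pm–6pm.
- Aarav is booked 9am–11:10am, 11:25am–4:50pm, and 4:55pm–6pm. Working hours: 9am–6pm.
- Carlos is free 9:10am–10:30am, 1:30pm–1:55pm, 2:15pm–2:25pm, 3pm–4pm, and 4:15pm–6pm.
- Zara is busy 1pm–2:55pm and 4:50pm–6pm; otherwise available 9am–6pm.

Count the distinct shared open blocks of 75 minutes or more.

Priya free within 09:00–18:00: 09:00–11:20, 11:40–12:30.
Alice free within 09:00–18:00: 13:00–14:25, 14:50–15:50, 16:10–18:00.
Aarav free within 09:00–18:00: 11:10–11:25, 16:50–16:55.
Zara free within 09:00–18:00: 09:00–13:00, 14:55–16:50.
Priya ∩ Alice: (none).
Priya ∩ Alice ∩ Hassan: (none).
Priya ∩ Alice ∩ Hassan ∩ Aarav: (none).
Priya ∩ Alice ∩ Hassan ∩ Aarav ∩ Carlos: (none).
Priya ∩ Alice ∩ Hassan ∩ Aarav ∩ Carlos ∩ Zara: (none).
Windows ≥ 75 min: (none).
That's 0 windows.

0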